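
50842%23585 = 3672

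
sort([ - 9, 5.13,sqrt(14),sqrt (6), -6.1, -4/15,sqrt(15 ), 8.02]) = [ - 9, - 6.1, -4/15, sqrt( 6), sqrt( 14),sqrt (15 ) , 5.13,8.02] 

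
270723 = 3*90241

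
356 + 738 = 1094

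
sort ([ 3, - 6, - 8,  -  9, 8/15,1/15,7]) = [  -  9,- 8,- 6, 1/15 , 8/15,3,7 ] 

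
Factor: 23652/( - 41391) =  - 2^2 * 7^( - 1 ) = - 4/7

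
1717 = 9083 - 7366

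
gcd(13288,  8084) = 4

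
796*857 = 682172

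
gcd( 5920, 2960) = 2960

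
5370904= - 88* ( - 61033)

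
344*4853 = 1669432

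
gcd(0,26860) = 26860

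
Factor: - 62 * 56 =- 3472 = - 2^4*7^1*31^1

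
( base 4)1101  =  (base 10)81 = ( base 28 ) 2P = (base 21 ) 3i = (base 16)51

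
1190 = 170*7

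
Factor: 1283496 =2^3*3^1*53479^1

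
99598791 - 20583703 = 79015088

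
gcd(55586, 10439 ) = 1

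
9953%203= 6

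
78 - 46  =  32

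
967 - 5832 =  - 4865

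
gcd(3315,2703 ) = 51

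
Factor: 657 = 3^2*73^1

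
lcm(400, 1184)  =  29600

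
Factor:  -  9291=-3^1 *19^1 *163^1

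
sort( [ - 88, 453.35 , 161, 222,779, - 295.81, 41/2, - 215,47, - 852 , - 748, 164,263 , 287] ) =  [ - 852, - 748, - 295.81,-215, - 88, 41/2, 47,161,164,222, 263, 287, 453.35,  779] 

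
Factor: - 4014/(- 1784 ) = 2^( - 2)*3^2 = 9/4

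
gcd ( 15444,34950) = 6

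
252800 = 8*31600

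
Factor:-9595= - 5^1*19^1*101^1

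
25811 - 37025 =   -  11214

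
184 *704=129536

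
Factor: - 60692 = - 2^2*15173^1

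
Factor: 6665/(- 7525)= -5^( - 1)*7^( - 1 )*31^1=-  31/35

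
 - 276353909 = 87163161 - 363517070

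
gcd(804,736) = 4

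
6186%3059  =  68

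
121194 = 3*40398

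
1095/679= 1 + 416/679  =  1.61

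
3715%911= 71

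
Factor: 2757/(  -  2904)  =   - 2^( -3)* 11^( - 2 )*919^1 = -919/968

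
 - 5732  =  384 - 6116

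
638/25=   638/25 = 25.52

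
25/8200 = 1/328 = 0.00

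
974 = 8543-7569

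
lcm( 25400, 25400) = 25400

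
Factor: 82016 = 2^5*11^1*233^1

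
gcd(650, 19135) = 5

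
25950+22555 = 48505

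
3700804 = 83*44588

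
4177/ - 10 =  - 418 + 3/10 = - 417.70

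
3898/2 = 1949 = 1949.00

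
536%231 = 74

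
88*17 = 1496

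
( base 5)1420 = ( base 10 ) 235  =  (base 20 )BF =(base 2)11101011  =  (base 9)281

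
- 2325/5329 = -1+3004/5329 = -0.44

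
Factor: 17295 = 3^1*5^1* 1153^1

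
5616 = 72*78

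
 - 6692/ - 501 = 6692/501 = 13.36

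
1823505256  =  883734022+939771234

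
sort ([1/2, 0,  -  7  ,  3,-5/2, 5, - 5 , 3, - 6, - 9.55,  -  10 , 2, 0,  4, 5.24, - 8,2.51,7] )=[ - 10,-9.55, - 8 ,-7, - 6, - 5, - 5/2,0,0, 1/2, 2, 2.51,3 , 3,4, 5,5.24,7 ]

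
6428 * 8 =51424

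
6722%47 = 1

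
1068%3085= 1068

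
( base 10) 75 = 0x4b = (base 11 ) 69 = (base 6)203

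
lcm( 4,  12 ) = 12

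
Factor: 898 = 2^1*449^1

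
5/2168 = 5/2168= 0.00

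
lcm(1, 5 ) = 5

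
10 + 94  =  104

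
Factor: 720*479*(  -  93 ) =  - 32073840 = -2^4*3^3*5^1*31^1*479^1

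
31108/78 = 398+32/39 = 398.82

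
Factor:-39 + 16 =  - 23 = - 23^1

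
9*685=6165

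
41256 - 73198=-31942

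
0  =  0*603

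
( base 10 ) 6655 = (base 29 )7QE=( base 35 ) 5F5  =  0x19FF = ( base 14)25D5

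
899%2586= 899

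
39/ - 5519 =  - 39/5519 = -  0.01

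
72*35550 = 2559600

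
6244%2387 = 1470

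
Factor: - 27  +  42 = 3^1*5^1 = 15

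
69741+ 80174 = 149915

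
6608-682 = 5926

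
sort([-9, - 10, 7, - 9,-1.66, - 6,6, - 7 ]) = [- 10, -9,-9,-7, - 6,- 1.66, 6,7] 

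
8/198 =4/99 = 0.04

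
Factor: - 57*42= - 2^1*3^2*7^1*19^1 = - 2394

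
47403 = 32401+15002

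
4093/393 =10 + 163/393=10.41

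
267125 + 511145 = 778270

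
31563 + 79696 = 111259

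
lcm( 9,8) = 72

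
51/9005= 51/9005 = 0.01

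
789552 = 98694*8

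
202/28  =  101/14 =7.21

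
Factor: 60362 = 2^1 * 30181^1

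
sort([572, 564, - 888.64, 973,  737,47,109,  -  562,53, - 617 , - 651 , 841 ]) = [ - 888.64, - 651, - 617, - 562,  47,  53, 109,564, 572, 737, 841, 973 ]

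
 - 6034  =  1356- 7390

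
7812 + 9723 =17535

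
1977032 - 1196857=780175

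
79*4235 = 334565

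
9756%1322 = 502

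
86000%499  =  172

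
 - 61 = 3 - 64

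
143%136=7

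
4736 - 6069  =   - 1333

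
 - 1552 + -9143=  - 10695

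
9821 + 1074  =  10895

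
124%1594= 124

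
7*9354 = 65478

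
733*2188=1603804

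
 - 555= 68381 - 68936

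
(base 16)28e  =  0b1010001110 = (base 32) KE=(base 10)654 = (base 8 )1216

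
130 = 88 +42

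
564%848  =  564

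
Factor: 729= 3^6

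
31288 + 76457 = 107745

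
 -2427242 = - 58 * 41849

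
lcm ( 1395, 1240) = 11160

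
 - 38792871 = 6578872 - 45371743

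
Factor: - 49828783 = -49828783^1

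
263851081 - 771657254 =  - 507806173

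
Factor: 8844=2^2 * 3^1*11^1*67^1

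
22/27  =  22/27= 0.81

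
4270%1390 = 100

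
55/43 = 1 + 12/43 = 1.28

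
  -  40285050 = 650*( - 61977)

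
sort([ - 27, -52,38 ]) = [ - 52, - 27, 38]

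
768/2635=768/2635= 0.29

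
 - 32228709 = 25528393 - 57757102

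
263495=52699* 5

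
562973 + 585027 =1148000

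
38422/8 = 19211/4 = 4802.75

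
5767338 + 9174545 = 14941883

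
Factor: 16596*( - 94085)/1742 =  - 780717330/871 = - 2^1*3^2*5^1 * 13^( - 1 )*31^1*67^(-1 )*461^1*607^1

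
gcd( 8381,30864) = 1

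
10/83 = 10/83 = 0.12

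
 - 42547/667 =-42547/667 = -63.79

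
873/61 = 14 + 19/61=14.31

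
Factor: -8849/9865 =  - 5^( - 1)*1973^( - 1 )*8849^1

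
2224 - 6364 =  - 4140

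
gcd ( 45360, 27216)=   9072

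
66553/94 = 66553/94 = 708.01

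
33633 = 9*3737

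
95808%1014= 492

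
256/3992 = 32/499 = 0.06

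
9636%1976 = 1732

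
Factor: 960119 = 960119^1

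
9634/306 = 31 + 74/153  =  31.48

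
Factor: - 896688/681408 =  - 479/364 = - 2^( - 2)*7^(-1 )*13^ (-1) * 479^1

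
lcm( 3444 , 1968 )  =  13776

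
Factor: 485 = 5^1 * 97^1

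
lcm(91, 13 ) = 91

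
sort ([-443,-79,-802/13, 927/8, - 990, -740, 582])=[- 990,-740 , - 443, - 79, - 802/13, 927/8,582 ] 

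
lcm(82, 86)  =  3526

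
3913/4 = 978 + 1/4 = 978.25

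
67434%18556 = 11766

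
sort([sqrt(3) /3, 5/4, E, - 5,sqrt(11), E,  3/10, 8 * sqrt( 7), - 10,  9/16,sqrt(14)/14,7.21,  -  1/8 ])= [ - 10, - 5,  -  1/8,sqrt (14 )/14,3/10,9/16,sqrt(3)/3, 5/4,E,E, sqrt( 11 ),  7.21 , 8*sqrt(7 )]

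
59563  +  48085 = 107648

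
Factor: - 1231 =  - 1231^1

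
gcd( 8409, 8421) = 3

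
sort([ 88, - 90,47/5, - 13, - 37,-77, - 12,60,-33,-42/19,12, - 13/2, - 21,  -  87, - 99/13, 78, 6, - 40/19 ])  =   [ - 90, - 87, - 77, - 37,-33, - 21, - 13, - 12, - 99/13, - 13/2 , - 42/19, - 40/19,6, 47/5, 12, 60,78, 88]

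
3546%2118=1428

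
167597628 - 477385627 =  -309787999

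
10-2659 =-2649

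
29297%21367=7930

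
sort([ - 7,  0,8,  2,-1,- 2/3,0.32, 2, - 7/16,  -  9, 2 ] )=[-9, - 7,- 1, - 2/3, - 7/16,  0,0.32, 2, 2,2 , 8]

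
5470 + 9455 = 14925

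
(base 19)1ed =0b1010000000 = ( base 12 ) 454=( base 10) 640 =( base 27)NJ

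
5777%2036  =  1705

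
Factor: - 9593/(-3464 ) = 2^( - 3)*53^1 * 181^1*433^( - 1 ) 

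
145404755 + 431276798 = 576681553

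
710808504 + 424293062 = 1135101566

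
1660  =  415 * 4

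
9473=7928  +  1545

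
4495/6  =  749 + 1/6  =  749.17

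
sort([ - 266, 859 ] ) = [ - 266 , 859 ] 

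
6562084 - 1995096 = 4566988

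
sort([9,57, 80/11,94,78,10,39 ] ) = [ 80/11,9,10,39,57,  78,94]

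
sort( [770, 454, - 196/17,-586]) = [ - 586,-196/17,  454, 770]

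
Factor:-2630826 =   -  2^1 * 3^3 * 11^1*43^1*103^1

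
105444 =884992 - 779548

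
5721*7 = 40047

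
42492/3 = 14164 = 14164.00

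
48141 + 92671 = 140812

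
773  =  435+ 338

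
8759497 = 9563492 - 803995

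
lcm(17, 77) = 1309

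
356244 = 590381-234137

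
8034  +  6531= 14565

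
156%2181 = 156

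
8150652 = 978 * 8334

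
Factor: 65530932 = 2^2*3^1*73^1*239^1*313^1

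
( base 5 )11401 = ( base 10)851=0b1101010011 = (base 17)2G1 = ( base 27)14e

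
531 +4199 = 4730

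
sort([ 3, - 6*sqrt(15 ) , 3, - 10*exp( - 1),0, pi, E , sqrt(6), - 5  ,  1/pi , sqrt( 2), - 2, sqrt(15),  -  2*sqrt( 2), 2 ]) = [ - 6*sqrt( 15),-5, - 10 * exp(  -  1) , - 2*  sqrt( 2),-2, 0, 1/pi,sqrt(  2),2,sqrt( 6), E, 3, 3, pi,sqrt ( 15)] 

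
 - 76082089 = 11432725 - 87514814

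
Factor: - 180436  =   - 2^2 * 79^1*571^1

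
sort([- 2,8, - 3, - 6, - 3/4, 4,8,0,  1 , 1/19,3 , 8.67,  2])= [ - 6 ,-3,  -  2,-3/4,0,1/19, 1, 2 , 3,4,8,  8, 8.67]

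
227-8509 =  - 8282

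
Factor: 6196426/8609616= 3098213/4304808 = 2^(  -  3)*3^( - 2)*17^ (-1)*3517^( - 1 )*3098213^1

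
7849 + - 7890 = -41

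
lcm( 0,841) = 0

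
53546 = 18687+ 34859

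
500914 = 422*1187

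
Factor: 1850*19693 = 2^1*5^2*37^1*47^1*419^1 = 36432050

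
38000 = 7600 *5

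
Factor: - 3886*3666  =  -14246076 = - 2^2*3^1*13^1*29^1  *  47^1*67^1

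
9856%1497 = 874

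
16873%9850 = 7023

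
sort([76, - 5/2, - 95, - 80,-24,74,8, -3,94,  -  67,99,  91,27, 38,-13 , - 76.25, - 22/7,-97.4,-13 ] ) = [-97.4, - 95 ,-80 , -76.25, - 67, - 24  , - 13,-13, - 22/7, - 3, - 5/2, 8,27,38,74, 76, 91 , 94,99 ] 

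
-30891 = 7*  ( - 4413) 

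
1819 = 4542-2723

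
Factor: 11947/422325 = 3^ ( - 2)*5^( - 2)*13^1 * 919^1*1877^ ( - 1) 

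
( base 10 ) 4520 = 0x11a8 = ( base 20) b60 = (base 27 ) 65b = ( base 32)4d8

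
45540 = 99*460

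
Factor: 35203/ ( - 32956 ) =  - 2^( - 2)*11^( - 1)*47^1 = - 47/44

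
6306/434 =14 + 115/217 = 14.53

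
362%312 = 50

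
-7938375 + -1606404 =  - 9544779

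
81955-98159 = -16204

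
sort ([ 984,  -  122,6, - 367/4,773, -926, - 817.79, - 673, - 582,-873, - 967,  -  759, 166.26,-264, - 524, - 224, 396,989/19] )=[ - 967, - 926, - 873, - 817.79, - 759, - 673, - 582, - 524 , - 264, - 224, - 122, - 367/4,6,989/19,166.26, 396,773,  984] 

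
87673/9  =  9741 + 4/9= 9741.44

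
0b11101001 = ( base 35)6N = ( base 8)351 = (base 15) 108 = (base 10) 233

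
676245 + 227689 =903934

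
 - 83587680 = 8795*( - 9504)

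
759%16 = 7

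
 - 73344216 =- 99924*734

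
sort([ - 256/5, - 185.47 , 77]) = [-185.47  ,- 256/5,  77] 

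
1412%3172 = 1412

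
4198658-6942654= -2743996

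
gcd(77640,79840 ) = 40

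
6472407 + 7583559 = 14055966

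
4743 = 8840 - 4097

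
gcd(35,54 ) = 1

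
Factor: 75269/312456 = 2^( - 3)  *  3^(-1)*47^( -1) * 277^ ( - 1)*75269^1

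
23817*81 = 1929177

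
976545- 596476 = 380069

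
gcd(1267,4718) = 7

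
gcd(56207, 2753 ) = 1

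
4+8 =12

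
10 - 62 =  - 52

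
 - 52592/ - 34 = 1546 + 14/17 = 1546.82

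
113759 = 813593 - 699834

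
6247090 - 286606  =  5960484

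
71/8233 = 71/8233 = 0.01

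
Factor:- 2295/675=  - 5^(- 1)*17^1 = - 17/5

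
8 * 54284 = 434272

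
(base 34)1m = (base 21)2E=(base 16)38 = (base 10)56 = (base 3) 2002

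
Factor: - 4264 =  - 2^3*13^1*41^1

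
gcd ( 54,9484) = 2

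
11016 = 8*1377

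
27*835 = 22545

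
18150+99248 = 117398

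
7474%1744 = 498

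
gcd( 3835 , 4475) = 5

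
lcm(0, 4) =0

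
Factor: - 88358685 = - 3^1*5^1*53^1*111143^1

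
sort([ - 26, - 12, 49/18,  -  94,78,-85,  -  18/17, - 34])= [ - 94, - 85 , - 34, - 26, - 12,-18/17, 49/18,78]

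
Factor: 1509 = 3^1*503^1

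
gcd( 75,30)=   15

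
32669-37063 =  - 4394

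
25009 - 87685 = -62676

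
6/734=3/367 = 0.01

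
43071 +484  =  43555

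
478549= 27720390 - 27241841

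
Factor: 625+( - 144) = 13^1*37^1 = 481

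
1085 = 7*155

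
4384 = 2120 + 2264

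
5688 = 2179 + 3509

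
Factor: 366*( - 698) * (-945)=2^2*3^4*5^1 * 7^1* 61^1*349^1 = 241417260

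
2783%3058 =2783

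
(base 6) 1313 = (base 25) d8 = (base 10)333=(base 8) 515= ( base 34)9R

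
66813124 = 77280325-10467201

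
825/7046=825/7046 = 0.12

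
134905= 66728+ 68177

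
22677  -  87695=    - 65018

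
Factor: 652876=2^2*7^2*3331^1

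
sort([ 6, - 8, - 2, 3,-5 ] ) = [-8 ,- 5, - 2,3,6] 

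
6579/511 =12 + 447/511  =  12.87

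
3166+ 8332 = 11498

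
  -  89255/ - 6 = 89255/6  =  14875.83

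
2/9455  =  2/9455 = 0.00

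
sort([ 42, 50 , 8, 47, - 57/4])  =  [ - 57/4, 8,42 , 47, 50 ]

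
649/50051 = 649/50051 = 0.01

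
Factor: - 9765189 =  - 3^2*7^1*155003^1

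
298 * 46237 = 13778626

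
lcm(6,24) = 24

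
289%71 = 5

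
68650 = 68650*1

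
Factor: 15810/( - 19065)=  - 34/41= - 2^1*17^1*41^(  -  1 ) 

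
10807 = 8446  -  -2361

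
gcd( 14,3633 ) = 7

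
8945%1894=1369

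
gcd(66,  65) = 1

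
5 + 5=10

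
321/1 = 321  =  321.00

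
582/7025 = 582/7025 = 0.08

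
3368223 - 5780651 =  - 2412428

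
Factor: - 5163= - 3^1*1721^1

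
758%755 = 3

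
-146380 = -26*5630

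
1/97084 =1/97084 = 0.00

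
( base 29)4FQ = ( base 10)3825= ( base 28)4oh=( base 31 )3UC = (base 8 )7361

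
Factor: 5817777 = 3^1 * 7^1*29^1*41^1  *233^1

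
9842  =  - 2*(-4921) 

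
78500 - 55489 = 23011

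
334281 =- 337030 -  -671311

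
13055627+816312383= 829368010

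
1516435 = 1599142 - 82707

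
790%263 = 1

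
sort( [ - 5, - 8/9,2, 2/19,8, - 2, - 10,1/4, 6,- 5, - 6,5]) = [ -10,-6, -5,  -  5, - 2,  -  8/9,2/19,1/4,  2,5,  6,8]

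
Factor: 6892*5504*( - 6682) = -253472101376 = -2^10*13^1*43^1*257^1*1723^1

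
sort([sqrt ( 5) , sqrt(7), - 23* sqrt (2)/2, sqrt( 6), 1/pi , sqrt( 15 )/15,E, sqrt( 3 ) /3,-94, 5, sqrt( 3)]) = [ - 94,-23 * sqrt (2) /2, sqrt( 15)/15,1/pi,sqrt(3)/3,sqrt( 3),sqrt (5),sqrt( 6),sqrt( 7 ), E, 5]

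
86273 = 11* 7843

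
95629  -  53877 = 41752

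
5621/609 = 803/87 = 9.23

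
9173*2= 18346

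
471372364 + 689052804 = 1160425168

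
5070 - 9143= - 4073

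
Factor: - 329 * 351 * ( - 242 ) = 2^1 * 3^3*7^1*11^2*13^1 * 47^1 = 27945918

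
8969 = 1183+7786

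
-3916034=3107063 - 7023097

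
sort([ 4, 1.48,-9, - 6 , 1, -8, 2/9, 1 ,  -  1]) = [- 9,  -  8, - 6, - 1, 2/9,  1, 1, 1.48, 4]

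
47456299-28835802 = 18620497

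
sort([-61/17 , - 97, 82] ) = [-97,  -  61/17,82]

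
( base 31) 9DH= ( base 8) 21555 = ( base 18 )19hf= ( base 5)242234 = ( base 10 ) 9069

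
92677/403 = 7129/31 = 229.97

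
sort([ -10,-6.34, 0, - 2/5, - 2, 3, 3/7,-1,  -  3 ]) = [-10, - 6.34,-3,-2,-1,  -  2/5,0 , 3/7, 3] 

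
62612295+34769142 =97381437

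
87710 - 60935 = 26775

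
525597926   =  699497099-173899173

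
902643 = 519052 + 383591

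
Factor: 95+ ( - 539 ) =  - 2^2*3^1*37^1 = - 444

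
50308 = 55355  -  5047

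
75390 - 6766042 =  - 6690652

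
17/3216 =17/3216 = 0.01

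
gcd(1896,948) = 948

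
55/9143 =55/9143 = 0.01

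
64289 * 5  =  321445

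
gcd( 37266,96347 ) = 1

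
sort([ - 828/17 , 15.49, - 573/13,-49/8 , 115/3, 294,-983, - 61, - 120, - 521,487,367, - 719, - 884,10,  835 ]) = [ - 983, - 884,-719,  -  521,- 120,-61, - 828/17,  -  573/13, - 49/8, 10,15.49,115/3, 294,367,487,835] 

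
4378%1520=1338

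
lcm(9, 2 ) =18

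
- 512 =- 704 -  - 192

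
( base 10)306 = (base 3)102100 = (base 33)99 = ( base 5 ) 2211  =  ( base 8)462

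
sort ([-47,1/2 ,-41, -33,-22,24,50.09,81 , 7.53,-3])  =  [-47, - 41,-33,-22, - 3,1/2,7.53,24,50.09, 81]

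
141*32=4512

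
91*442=40222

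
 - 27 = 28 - 55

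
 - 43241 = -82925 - -39684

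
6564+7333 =13897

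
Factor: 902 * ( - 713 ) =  -2^1*11^1*23^1*31^1 * 41^1=-643126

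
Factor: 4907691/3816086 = 2^( -1) * 3^2*101^1*5399^1*1908043^( - 1 ) 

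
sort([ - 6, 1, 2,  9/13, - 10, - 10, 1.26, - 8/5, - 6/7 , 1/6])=[ - 10, - 10,-6, - 8/5,-6/7,1/6, 9/13,1, 1.26, 2 ]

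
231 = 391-160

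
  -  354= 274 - 628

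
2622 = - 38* (-69 )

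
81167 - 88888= - 7721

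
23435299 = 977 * 23987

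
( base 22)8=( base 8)10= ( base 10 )8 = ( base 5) 13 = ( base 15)8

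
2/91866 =1/45933 = 0.00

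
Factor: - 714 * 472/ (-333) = 112336/111 = 2^4*3^( - 1)*7^1*17^1 * 37^(-1 )*59^1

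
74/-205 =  - 74/205 = -0.36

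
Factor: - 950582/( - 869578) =131^( - 1)*461^1*1031^1*3319^( - 1)= 475291/434789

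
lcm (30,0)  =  0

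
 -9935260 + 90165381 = 80230121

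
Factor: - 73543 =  - 251^1 * 293^1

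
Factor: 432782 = 2^1*7^1 *19^1*1627^1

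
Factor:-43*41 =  - 1763= - 41^1*43^1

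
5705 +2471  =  8176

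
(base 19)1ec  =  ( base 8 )1177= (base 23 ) 14I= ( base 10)639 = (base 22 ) 171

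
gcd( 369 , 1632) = 3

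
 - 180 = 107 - 287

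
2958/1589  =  2958/1589 = 1.86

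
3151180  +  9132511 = 12283691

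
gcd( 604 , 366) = 2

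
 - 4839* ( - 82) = 396798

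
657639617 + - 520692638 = 136946979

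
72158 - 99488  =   - 27330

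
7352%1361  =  547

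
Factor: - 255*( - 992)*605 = 153040800  =  2^5 * 3^1*5^2*11^2*17^1*31^1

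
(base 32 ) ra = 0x36A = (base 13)523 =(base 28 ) 136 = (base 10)874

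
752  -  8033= - 7281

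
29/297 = 29/297 = 0.10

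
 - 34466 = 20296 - 54762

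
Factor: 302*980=2^3*5^1*7^2*151^1 = 295960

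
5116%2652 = 2464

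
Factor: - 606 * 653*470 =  - 2^2*3^1*5^1*47^1*101^1 * 653^1 = -185987460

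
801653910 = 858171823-56517913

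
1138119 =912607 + 225512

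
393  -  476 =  - 83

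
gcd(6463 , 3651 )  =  1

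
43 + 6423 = 6466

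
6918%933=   387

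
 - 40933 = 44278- 85211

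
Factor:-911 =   -  911^1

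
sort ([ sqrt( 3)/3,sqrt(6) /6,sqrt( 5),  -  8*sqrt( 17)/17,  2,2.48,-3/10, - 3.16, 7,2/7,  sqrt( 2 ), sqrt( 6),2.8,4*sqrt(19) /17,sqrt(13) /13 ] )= [ - 3.16, - 8 *sqrt( 17) /17, - 3/10,  sqrt(13 )/13,  2/7,sqrt(6)/6,sqrt( 3)/3,4*sqrt( 19) /17,sqrt( 2),2 , sqrt( 5), sqrt(6 ) , 2.48,  2.8 , 7] 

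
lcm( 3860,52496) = 262480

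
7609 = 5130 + 2479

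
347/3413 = 347/3413 = 0.10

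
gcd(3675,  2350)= 25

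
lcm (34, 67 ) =2278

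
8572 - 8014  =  558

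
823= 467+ 356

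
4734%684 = 630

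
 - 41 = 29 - 70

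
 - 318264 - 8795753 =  - 9114017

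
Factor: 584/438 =4/3 = 2^2 * 3^( - 1)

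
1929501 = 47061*41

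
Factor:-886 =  - 2^1*443^1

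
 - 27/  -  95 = 27/95  =  0.28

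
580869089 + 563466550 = 1144335639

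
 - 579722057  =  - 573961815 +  - 5760242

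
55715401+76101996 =131817397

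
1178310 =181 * 6510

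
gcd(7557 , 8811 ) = 33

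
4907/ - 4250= -2 + 3593/4250 =-1.15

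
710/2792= 355/1396 = 0.25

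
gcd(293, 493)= 1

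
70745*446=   31552270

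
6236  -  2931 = 3305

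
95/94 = 95/94 = 1.01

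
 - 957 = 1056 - 2013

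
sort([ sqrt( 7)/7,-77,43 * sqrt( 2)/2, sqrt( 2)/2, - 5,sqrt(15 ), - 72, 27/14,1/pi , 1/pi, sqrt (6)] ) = [ - 77, - 72, - 5, 1/pi, 1/pi, sqrt( 7 )/7 , sqrt(2 )/2, 27/14, sqrt (6 ), sqrt(15 ), 43*sqrt( 2) /2 ]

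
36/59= 36/59 = 0.61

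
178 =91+87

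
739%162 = 91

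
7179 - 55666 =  - 48487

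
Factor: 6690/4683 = 2^1*5^1*7^( -1) = 10/7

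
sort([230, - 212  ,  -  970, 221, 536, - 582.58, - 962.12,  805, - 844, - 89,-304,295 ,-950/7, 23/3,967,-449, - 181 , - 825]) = [ - 970, - 962.12,  -  844, -825,-582.58, - 449, - 304, - 212, - 181, - 950/7, - 89, 23/3,221, 230, 295,  536,805,967 ] 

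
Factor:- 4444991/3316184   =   - 2^ ( - 3 )*19^( - 1 ) * 21817^( - 1 ) * 4444991^1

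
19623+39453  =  59076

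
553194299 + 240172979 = 793367278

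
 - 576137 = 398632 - 974769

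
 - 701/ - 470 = 701/470 = 1.49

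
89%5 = 4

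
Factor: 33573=3^1*19^2*31^1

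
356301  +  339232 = 695533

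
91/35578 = 91/35578 = 0.00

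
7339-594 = 6745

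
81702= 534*153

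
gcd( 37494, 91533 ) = 3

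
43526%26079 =17447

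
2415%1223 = 1192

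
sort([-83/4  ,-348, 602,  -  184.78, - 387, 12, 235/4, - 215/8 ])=[-387, - 348, - 184.78, - 215/8, - 83/4, 12, 235/4, 602] 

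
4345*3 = 13035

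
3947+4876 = 8823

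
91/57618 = 91/57618  =  0.00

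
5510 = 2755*2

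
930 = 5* 186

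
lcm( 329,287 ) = 13489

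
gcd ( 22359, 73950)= 87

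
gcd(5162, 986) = 58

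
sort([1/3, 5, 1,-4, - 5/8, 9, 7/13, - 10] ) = [-10,-4, - 5/8, 1/3 , 7/13, 1, 5, 9]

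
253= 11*23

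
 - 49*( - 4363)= 213787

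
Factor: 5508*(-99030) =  - 2^3 * 3^5*5^1*17^1*3301^1 =- 545457240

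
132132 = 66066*2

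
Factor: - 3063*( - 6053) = 3^1*1021^1*6053^1 = 18540339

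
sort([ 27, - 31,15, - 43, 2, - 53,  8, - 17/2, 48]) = [ - 53, - 43, - 31, -17/2 , 2,8,15, 27, 48 ]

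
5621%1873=2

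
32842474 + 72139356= 104981830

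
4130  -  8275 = -4145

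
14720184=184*80001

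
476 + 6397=6873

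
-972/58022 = -1 + 28525/29011= - 0.02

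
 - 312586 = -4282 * 73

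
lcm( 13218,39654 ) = 39654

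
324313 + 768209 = 1092522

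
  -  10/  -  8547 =10/8547 = 0.00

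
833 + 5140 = 5973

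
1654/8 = 206+3/4 = 206.75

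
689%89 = 66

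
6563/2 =6563/2 = 3281.50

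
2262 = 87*26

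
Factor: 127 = 127^1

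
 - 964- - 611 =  - 353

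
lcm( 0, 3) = 0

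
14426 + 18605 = 33031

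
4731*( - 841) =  - 3978771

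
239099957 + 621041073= 860141030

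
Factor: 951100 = 2^2*5^2*9511^1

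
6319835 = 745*8483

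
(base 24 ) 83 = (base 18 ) AF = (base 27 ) 76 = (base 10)195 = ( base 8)303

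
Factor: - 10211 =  - 10211^1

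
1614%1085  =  529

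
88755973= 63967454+24788519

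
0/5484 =0 = 0.00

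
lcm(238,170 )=1190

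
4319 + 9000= 13319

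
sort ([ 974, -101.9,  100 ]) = [ - 101.9 , 100,974 ] 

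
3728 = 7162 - 3434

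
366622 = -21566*( - 17)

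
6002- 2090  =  3912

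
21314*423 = 9015822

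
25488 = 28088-2600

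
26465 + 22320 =48785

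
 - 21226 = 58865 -80091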